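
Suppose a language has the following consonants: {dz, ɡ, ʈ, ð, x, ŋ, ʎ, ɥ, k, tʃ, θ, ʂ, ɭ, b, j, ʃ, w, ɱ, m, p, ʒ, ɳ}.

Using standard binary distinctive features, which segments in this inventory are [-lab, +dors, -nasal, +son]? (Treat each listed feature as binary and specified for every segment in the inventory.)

First, the [-labial] segments are /dz, ɡ, ʈ, ð, x, ŋ, ʎ, k, tʃ, θ, ʂ, ɭ, j, ʃ, ʒ, ɳ/.
Among these, [+dorsal] gives /ɡ, x, ŋ, ʎ, k, j/.
Within that set, [-nasal] gives /ɡ, x, ʎ, k, j/.
Then [+sonorant] leaves /ʎ, j/.

ʎ, j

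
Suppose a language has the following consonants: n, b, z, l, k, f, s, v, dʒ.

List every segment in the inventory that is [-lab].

The feature [labial] marks segments articulated with one or both lips. In this inventory /n, z, l, k, s, dʒ/ lack that property, so they are [-labial]; /b, f, v/ are [+labial].

n, z, l, k, s, dʒ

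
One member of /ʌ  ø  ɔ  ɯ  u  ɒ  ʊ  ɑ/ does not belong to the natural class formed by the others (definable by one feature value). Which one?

ø

[back] groups all but one: /ɯ, u, ʊ, ɔ, ɑ, ɒ, ʌ/ share [+back] while /ø/ (mid front rounded tense vowel) alone is [-back]. Removing any other segment would not leave a single-feature class that excludes it.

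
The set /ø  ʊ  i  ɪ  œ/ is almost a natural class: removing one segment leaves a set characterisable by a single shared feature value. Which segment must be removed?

/ø, œ, ɪ, i/ are all [−back], but /ʊ/ (high back rounded lax vowel) is [+back]. No other single segment can be removed to leave a set sharing one feature value that the removed segment lacks, so /ʊ/ is the odd one out.

ʊ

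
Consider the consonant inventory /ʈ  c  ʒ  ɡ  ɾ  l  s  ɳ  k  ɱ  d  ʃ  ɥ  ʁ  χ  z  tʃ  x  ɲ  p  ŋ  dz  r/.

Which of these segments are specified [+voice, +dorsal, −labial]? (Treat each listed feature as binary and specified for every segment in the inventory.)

ɡ, ʁ, ɲ, ŋ

Checking each segment against [+voice], [+dorsal], [−labial]: /ɡ/ (voiced velar stop), /ʁ/ (voiced uvular fricative), /ɲ/ (palatal nasal), /ŋ/ (velar nasal) satisfy every feature; every other segment in the inventory fails at least one.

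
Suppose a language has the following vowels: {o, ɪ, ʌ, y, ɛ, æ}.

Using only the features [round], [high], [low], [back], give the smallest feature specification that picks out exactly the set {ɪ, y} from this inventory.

[+high]

Every target segment is [+high] and no other inventory member is, so one feature is enough.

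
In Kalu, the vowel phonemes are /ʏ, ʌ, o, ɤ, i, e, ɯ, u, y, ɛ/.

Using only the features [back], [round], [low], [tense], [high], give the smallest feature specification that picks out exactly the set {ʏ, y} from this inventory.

[-back, +round]

Every target segment is [-back], [+round]; each remaining inventory member fails at least one of these. Each conjunct is needed — [+round] alone would also admit /o, u/; [-back] alone would also admit /i, e, ɛ/ — and no other single listed feature has exactly this extension, so two is the minimum.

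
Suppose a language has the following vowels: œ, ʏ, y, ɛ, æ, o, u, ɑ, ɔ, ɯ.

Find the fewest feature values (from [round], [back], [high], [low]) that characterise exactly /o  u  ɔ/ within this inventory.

/o, u, ɔ/ are all [+back], [+round], and no other segment in the inventory matches both values. Dropping any one of them over-generates: [+round] alone would also admit /œ, ʏ, y/; [+back] alone would also admit /ɑ, ɯ/. No other single listed feature picks out exactly this set either, so fewer than two features will not do.

[+back, +round]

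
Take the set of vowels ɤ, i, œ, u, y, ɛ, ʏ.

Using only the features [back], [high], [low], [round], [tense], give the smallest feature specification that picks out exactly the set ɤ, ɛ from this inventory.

Every target segment is [-high], [-round]; each remaining inventory member fails at least one of these. Each conjunct is needed — [-round] alone would also admit /i/; [-high] alone would also admit /œ/ — and no other single listed feature has exactly this extension, so two is the minimum.

[-high, -round]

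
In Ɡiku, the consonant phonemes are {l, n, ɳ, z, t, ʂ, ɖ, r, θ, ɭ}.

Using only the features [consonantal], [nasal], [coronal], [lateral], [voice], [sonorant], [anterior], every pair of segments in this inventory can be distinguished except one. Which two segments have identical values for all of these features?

/t/ (voiceless alveolar stop) and /θ/ (voiceless dental fricative) are both [+consonantal], [-nasal], [+coronal], [-lateral], [-voice], [-sonorant], [+anterior], so none of the listed features separates them. (They do differ in [continuant] and [distributed], which are not among the given features.) Every other pair in the inventory differs on at least one listed feature.

t, θ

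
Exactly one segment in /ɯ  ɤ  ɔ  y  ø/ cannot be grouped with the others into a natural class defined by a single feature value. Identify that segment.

ɔ

The remaining segments after removing /ɔ/ share [+tense]; /ɔ/ (mid back rounded lax vowel) is [−tense]. For every other candidate removal, the leftover set fails to share any single feature value that the removed segment lacks.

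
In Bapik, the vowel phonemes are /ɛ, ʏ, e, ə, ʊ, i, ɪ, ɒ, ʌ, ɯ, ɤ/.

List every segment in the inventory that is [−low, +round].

ʏ, ʊ

Among the inventory, the [−low] segments are /ɛ, ʏ, e, ə, ʊ, i, ɪ, ʌ, ɯ, ɤ/.
Then [+round] leaves /ʏ, ʊ/.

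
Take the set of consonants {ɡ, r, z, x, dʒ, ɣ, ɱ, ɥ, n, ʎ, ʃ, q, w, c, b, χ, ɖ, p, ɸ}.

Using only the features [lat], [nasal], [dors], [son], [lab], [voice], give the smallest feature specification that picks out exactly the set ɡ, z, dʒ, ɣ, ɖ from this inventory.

The class [−sonorant], [+voice], [−labial] has exactly /ɡ, z, dʒ, ɣ, ɖ/ as its extension in this inventory. No smaller conjunction from the listed features achieves this: [+voice, −labial] alone would also admit /r, n, ʎ/; [−sonorant, −labial] alone would also admit /x, ʃ, q, c, …/; [−sonorant, +voice] alone would also admit /b/; and checking the remaining two-feature bundles turns up none with this extension.

[−son, +voice, −lab]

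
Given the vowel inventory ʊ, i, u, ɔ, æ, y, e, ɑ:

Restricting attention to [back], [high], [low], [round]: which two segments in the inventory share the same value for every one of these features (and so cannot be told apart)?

Both /u/ and /ʊ/ are [+back], [+high], [-low], [+round]. Since the list omits [tense] — which does distinguish the high back rounded tense vowel from the high back rounded lax vowel — this pair collapses; all other pairs remain distinct.

u, ʊ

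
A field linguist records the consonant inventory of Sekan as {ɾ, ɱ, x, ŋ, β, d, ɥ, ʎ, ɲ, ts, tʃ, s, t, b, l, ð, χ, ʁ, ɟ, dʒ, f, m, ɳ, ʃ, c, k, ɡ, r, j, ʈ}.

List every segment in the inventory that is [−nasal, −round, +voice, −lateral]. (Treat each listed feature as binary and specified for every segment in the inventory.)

ɾ, β, d, b, ð, ʁ, ɟ, dʒ, ɡ, r, j

Eliminate segments failing any feature: /ɱ, ŋ, ɲ, m, ɳ/ are [+nasal]; /x, ts, tʃ, s, t, χ, f, ʃ, c, k, ʈ/ are [−voice]; /ɥ/ is [+round]; /ʎ, l/ are [+lateral]. The remaining /ɾ, β, d, b, ð, ʁ, ɟ, dʒ, ɡ, r, j/ satisfy [−nasal], [−round], [+voice], [−lateral].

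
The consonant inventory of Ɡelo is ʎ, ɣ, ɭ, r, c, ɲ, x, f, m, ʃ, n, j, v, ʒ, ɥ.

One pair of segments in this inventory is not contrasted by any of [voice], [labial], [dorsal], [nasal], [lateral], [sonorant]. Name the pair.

Both /x/ and /c/ are [−voice], [−labial], [+dorsal], [−nasal], [−lateral], [−sonorant]. Since the list omits [continuant] and [back] — which do distinguish the voiceless velar fricative from the voiceless palatal stop — this pair collapses; all other pairs remain distinct.

x, c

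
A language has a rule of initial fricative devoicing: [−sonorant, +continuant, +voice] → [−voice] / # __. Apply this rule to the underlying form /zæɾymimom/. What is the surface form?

/z/ satisfies [−sonorant, +continuant, +voice] and sits in # __. The [−voice] counterpart of the voiced alveolar fricative is /s/. Other segments in /zæɾymimom/ either fail the structural description or are not in the environment, so the surface form is [sæɾymimom].

[sæɾymimom]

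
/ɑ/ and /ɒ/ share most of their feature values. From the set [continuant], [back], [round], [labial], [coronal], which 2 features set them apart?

/ɑ/ is the low back unrounded vowel and /ɒ/ is the low back rounded vowel. Both are [+continuant], [+back], [−coronal]. /ɑ/ is [−labial] while /ɒ/ is [+labial]; /ɑ/ is [−round] while /ɒ/ is [+round], so the distinguishing features are [labial], [round].

[labial], [round]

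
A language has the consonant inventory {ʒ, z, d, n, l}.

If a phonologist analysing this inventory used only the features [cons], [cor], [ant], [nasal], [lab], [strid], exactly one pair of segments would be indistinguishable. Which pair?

d, l

On the given features, /d/ and /l/ have an identical profile: [+consonantal], [+coronal], [+anterior], [-nasal], [-labial], [-strident]. No other two segments in the inventory coincide on all 6 features. (They do differ in [sonorant] and [lateral], which are not among the given features.)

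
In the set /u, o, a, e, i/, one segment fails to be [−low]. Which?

Every segment except /a/ is [−low]. /a/ (low unrounded vowel) is [+low], so it is the exception.

a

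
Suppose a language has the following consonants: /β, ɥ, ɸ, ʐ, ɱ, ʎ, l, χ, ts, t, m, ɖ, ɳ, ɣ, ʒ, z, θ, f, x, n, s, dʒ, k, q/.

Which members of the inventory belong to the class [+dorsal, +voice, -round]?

ʎ, ɣ

Among the inventory, the [+dorsal] segments are /ɥ, ʎ, χ, ɣ, x, k, q/.
Among these, [+voice] gives /ɥ, ʎ, ɣ/.
Of those, [-round] leaves /ʎ, ɣ/.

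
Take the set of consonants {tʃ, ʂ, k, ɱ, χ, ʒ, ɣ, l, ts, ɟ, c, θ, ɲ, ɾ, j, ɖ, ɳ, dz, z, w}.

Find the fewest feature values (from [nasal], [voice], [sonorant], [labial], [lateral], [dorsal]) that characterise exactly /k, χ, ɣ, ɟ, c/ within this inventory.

Every target segment is [−sonorant], [+dorsal]; each remaining inventory member fails at least one of these. Each conjunct is needed — [+dorsal] alone would also admit /ɲ, j, w/; [−sonorant] alone would also admit /tʃ, ʂ, ʒ, ts, …/ — and no other single listed feature has exactly this extension, so two is the minimum.

[−sonorant, +dorsal]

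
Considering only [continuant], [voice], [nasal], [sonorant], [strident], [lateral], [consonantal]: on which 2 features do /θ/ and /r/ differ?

[sonorant], [voice]

The two segments share [+continuant], [-nasal], [-strident], [-lateral], [+consonantal]. The only features from the list on which they differ: /θ/ is [-sonorant] while /r/ is [+sonorant]; /θ/ is [-voice] while /r/ is [+voice].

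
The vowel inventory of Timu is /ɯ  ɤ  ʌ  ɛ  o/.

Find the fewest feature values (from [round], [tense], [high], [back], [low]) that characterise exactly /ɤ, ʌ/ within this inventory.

[−high, +back, −round]

Every target segment is [−high], [+back], [−round]; each remaining inventory member fails at least one of these. Each conjunct is needed — [+back, −round] alone would also admit /ɯ/; [−high, −round] alone would also admit /ɛ/; [−high, +back] alone would also admit /o/ — and no other combination of two listed features has exactly this extension, so three is the minimum.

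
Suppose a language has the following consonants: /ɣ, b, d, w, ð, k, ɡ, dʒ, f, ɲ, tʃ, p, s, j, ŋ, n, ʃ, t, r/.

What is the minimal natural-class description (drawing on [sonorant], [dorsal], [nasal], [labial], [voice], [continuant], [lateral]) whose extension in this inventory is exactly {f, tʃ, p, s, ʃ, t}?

[−voice, −dorsal]

The class [−voice], [−dorsal] has exactly /f, tʃ, p, s, ʃ, t/ as its extension in this inventory. No smaller conjunction from the listed features achieves this: [−dorsal] alone would also admit /b, d, ð, dʒ, …/; [−voice] alone would also admit /k/; and checking the remaining single features turns up none with this extension.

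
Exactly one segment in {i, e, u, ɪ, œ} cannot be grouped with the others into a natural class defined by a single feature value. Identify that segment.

/e, œ, ɪ, i/ are all [−back], but /u/ (high back rounded tense vowel) is [+back]. No other single segment can be removed to leave a set sharing one feature value that the removed segment lacks, so /u/ is the odd one out.

u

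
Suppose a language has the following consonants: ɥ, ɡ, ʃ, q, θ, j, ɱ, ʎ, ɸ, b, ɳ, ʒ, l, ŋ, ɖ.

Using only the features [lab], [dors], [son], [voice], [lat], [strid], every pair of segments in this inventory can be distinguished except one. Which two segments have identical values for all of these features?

ŋ, j

On the given features, /ŋ/ and /j/ have an identical profile: [−labial], [+dorsal], [+sonorant], [+voice], [−lateral], [−strident]. No other two segments in the inventory coincide on all 6 features. (They do differ in [nasal], [continuant] and [back], which are not among the given features.)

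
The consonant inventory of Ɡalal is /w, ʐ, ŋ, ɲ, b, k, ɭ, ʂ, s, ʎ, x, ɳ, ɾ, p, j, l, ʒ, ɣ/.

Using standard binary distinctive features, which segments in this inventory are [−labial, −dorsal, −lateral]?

ʐ, ʂ, s, ɳ, ɾ, ʒ

The [−labial] segments are /ʐ, ŋ, ɲ, k, ɭ, ʂ, s, ʎ, x, ɳ, ɾ, j, l, ʒ, ɣ/.
Within that set, [−dorsal] gives /ʐ, ɭ, ʂ, s, ɳ, ɾ, l, ʒ/.
Among these, [−lateral] leaves /ʐ, ʂ, s, ɳ, ɾ, ʒ/.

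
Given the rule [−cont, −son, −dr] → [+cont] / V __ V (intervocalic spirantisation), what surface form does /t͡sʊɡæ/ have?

Only /ɡ/ occurs between two vowels (/ʊ/ __ /æ/) and matches the structural description. It is a voiced velar stop, so [−cont, −son, −dr] holds; changing it to [+continuant] with all other features held fixed yields /ɣ/ (voiced velar fricative). No other segment meets both the structural description and the environment, so the output is [t͡sʊɣæ].

[t͡sʊɣæ]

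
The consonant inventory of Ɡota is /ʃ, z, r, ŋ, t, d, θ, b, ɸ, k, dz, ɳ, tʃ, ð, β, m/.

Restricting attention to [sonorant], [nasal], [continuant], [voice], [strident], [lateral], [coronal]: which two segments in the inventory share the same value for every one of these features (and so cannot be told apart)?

On the given features, /m/ and /ŋ/ have an identical profile: [+sonorant], [+nasal], [−continuant], [+voice], [−strident], [−lateral], [−coronal]. No other two segments in the inventory coincide on all 7 features. (They do differ in [labial] and [dorsal], which are not among the given features.)

m, ŋ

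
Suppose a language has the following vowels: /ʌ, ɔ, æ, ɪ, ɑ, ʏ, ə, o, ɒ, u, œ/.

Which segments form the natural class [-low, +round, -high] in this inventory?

ɔ, o, œ

Among the inventory, the [-low] segments are /ʌ, ɔ, ɪ, ʏ, ə, o, u, œ/.
Within that set, [+round] gives /ɔ, ʏ, o, u, œ/.
Of those, [-high] leaves /ɔ, o, œ/.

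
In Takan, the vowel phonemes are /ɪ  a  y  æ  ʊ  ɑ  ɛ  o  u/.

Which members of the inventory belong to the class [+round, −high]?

o

Eliminate segments failing any feature: /ɪ, a, æ, ɑ, ɛ/ are [−round]; /y, ʊ, u/ are [+high]. The remaining /o/ satisfy [+round], [−high].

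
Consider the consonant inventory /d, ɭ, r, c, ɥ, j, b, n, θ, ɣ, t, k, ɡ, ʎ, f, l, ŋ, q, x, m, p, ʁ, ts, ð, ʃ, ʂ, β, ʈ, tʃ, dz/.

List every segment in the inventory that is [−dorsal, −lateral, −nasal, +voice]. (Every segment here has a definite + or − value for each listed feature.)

d, r, b, ð, β, dz

Checking each segment against [−dorsal], [−lateral], [−nasal], [+voice]: /d/ (voiced alveolar stop), /r/ (alveolar trill), /b/ (voiced bilabial stop), /ð/ (voiced dental fricative), /β/ (voiced bilabial fricative), /dz/ (voiced alveolar affricate) satisfy every feature; every other segment in the inventory fails at least one.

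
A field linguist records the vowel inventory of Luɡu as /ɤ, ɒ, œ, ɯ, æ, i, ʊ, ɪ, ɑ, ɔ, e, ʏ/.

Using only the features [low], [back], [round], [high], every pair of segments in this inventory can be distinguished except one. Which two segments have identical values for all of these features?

ɪ, i

On the given features, /ɪ/ and /i/ have an identical profile: [−low], [−back], [−round], [+high]. No other two segments in the inventory coincide on all 4 features. (They do differ in [tense], which is not among the given features.)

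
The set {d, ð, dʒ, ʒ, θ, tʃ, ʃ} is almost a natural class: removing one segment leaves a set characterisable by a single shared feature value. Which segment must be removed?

/ʒ, ð, tʃ, dʒ, ʃ, θ/ are all [+distributed], but /d/ (voiced alveolar stop) is [−distributed]. No other single segment can be removed to leave a set sharing one feature value that the removed segment lacks, so /d/ is the odd one out.

d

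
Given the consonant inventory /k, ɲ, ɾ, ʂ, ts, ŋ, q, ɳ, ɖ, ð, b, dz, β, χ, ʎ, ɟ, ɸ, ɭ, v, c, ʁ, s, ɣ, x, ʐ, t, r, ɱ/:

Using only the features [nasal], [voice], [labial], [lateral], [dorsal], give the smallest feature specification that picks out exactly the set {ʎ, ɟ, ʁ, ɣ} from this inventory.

[+voice, −nasal, +dorsal]

Every target segment is [+voice], [−nasal], [+dorsal]; each remaining inventory member fails at least one of these. Each conjunct is needed — [−nasal, +dorsal] alone would also admit /k, q, χ, c, …/; [+voice, +dorsal] alone would also admit /ɲ, ŋ/; [+voice, −nasal] alone would also admit /ɾ, ɖ, ð, b, …/ — and no other combination of two listed features has exactly this extension, so three is the minimum.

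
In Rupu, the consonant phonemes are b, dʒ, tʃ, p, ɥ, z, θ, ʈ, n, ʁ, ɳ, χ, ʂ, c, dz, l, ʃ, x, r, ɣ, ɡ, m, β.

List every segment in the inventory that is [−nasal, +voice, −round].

b, dʒ, z, ʁ, dz, l, r, ɣ, ɡ, β

Eliminate segments failing any feature: /tʃ, p, θ, ʈ, χ, ʂ, c, ʃ, x/ are [−voice]; /ɥ/ is [+round]; /n, ɳ, m/ are [+nasal]. The remaining /b, dʒ, z, ʁ, dz, l, r, ɣ, ɡ, β/ satisfy [−nasal], [+voice], [−round].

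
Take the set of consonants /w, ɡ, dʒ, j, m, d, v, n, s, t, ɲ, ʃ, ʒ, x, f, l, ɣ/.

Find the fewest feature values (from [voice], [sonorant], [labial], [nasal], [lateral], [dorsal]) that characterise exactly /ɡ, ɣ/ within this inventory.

[−sonorant, +voice, +dorsal]

The class [−sonorant], [+voice], [+dorsal] has exactly /ɡ, ɣ/ as its extension in this inventory. No smaller conjunction from the listed features achieves this: [+voice, +dorsal] alone would also admit /w, j, ɲ/; [−sonorant, +dorsal] alone would also admit /x/; [−sonorant, +voice] alone would also admit /dʒ, d, v, ʒ/; and checking the remaining two-feature bundles turns up none with this extension.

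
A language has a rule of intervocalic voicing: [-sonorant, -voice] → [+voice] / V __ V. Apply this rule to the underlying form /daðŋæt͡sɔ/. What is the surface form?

Only /t͡s/ occurs between two vowels (/æ/ __ /ɔ/) and matches the structural description. It is a voiceless alveolar affricate, so [-sonorant, -voice] holds; changing it to [+voice] with all other features held fixed yields /d͡z/ (voiced alveolar affricate). No other segment meets both the structural description and the environment, so the output is [daðŋæd͡zɔ].

[daðŋæd͡zɔ]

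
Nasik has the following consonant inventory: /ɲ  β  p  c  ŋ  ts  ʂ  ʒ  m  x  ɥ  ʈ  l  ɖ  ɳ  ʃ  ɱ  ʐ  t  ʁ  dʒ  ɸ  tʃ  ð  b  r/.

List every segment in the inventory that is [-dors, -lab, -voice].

ts, ʂ, ʈ, ʃ, t, tʃ

Eliminate segments failing any feature: /ɲ, c, ŋ, x, ɥ, ʁ/ are [+dorsal]; /β, p, m, ɱ, ɸ, b/ are [+labial]; /ʒ, l, ɖ, ɳ, ʐ, dʒ, ð, r/ are [+voice]. The remaining /ts, ʂ, ʈ, ʃ, t, tʃ/ satisfy [-dorsal], [-labial], [-voice].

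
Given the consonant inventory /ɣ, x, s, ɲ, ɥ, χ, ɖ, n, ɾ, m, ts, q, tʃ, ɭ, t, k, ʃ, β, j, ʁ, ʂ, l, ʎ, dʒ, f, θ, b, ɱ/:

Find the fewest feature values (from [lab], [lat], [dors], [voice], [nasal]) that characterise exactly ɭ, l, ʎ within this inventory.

[+lat]

The target set is precisely the extension of [+lateral] in this inventory.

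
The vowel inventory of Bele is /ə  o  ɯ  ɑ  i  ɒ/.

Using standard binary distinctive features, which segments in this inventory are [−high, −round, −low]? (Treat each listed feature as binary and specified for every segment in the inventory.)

ə

Checking each segment against [−high], [−round], [−low]: /ə/ (mid central vowel (schwa)) satisfies every feature; every other segment in the inventory fails at least one.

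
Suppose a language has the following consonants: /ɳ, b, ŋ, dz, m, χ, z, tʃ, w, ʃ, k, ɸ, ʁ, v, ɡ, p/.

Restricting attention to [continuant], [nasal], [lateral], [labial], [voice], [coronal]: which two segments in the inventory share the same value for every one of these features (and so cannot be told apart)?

w, v

On the given features, /w/ and /v/ have an identical profile: [+continuant], [-nasal], [-lateral], [+labial], [+voice], [-coronal]. No other two segments in the inventory coincide on all 6 features. (They do differ in [sonorant], [round] and [dorsal], which are not among the given features.)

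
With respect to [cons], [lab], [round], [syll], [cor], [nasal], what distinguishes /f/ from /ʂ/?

The two segments share [+consonantal], [−round], [−syllabic], [−nasal]. The only features from the list on which they differ: /f/ is [+labial] while /ʂ/ is [−labial]; /f/ is [−coronal] while /ʂ/ is [+coronal].

[labial], [coronal]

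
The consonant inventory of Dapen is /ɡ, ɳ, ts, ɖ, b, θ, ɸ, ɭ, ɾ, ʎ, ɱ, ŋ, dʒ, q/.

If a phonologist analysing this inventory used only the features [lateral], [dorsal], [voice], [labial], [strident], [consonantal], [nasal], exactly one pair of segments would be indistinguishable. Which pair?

Both /ɾ/ and /ɖ/ are [−lateral], [−dorsal], [+voice], [−labial], [−strident], [+consonantal], [−nasal]. Since the list omits [sonorant] and [anterior] — which do distinguish the alveolar tap from the voiced retroflex stop — this pair collapses; all other pairs remain distinct.

ɾ, ɖ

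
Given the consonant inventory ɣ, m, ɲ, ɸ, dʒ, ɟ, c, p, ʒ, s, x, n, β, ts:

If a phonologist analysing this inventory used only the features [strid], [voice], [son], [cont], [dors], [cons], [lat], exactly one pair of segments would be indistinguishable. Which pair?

m, n

On the given features, /m/ and /n/ have an identical profile: [−strident], [+voice], [+sonorant], [−continuant], [−dorsal], [+consonantal], [−lateral]. No other two segments in the inventory coincide on all 7 features. (They do differ in [labial] and [coronal], which are not among the given features.)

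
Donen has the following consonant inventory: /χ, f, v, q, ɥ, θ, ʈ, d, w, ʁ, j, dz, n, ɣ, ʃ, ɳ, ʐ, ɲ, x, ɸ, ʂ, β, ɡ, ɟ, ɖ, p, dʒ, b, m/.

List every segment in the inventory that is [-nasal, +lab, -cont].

p, b

Among the inventory, the [-nasal] segments are /χ, f, v, q, ɥ, θ, ʈ, d, w, ʁ, j, dz, ɣ, ʃ, ʐ, x, ɸ, ʂ, β, ɡ, ɟ, ɖ, p, dʒ, b/.
Then [+labial] gives /f, v, ɥ, w, ɸ, β, p, b/.
Then [-continuant] leaves /p, b/.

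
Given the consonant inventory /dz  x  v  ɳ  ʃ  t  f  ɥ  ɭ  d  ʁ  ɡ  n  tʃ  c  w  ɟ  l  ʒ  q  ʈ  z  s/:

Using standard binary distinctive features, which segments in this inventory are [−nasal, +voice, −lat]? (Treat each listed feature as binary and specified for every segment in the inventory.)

Among the inventory, the [−nasal] segments are /dz, x, v, ʃ, t, f, ɥ, ɭ, d, ʁ, ɡ, tʃ, c, w, ɟ, l, ʒ, q, ʈ, z, s/.
Of those, [+voice] gives /dz, v, ɥ, ɭ, d, ʁ, ɡ, w, ɟ, l, ʒ, z/.
Of those, [−lateral] leaves /dz, v, ɥ, d, ʁ, ɡ, w, ɟ, ʒ, z/.

dz, v, ɥ, d, ʁ, ɡ, w, ɟ, ʒ, z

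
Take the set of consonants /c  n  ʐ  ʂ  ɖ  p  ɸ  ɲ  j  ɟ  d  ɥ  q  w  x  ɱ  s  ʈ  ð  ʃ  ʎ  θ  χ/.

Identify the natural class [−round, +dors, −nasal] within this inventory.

Checking each segment against [−round], [+dorsal], [−nasal]: /c/ (voiceless palatal stop), /j/ (palatal glide), /ɟ/ (voiced palatal stop), /q/ (voiceless uvular stop), /x/ (voiceless velar fricative), /ʎ/ (palatal lateral approximant), among others, satisfy every feature; every other segment in the inventory fails at least one.

c, j, ɟ, q, x, ʎ, χ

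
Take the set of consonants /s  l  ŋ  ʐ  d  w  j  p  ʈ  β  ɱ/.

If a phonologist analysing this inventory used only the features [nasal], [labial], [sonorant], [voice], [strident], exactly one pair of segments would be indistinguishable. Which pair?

l, j

On the given features, /l/ and /j/ have an identical profile: [−nasal], [−labial], [+sonorant], [+voice], [−strident]. No other two segments in the inventory coincide on all 5 features. (They do differ in [lateral] and [dorsal], which are not among the given features.)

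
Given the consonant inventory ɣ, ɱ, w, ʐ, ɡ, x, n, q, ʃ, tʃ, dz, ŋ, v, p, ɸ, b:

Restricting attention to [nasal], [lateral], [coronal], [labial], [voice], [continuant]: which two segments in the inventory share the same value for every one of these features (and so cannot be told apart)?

v, w

On the given features, /v/ and /w/ have an identical profile: [−nasal], [−lateral], [−coronal], [+labial], [+voice], [+continuant]. No other two segments in the inventory coincide on all 6 features. (They do differ in [sonorant], [round] and [dorsal], which are not among the given features.)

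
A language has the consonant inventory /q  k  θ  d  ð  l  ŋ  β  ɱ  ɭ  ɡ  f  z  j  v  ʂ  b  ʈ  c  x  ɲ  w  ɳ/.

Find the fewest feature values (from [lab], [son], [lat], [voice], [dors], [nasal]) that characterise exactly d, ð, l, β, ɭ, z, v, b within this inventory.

[+voice, −nasal, −dors]

/d, ð, l, β, ɭ, z, v, b/ are all [+voice], [−nasal], [−dorsal], and no other segment in the inventory matches all three values. Dropping any one of them over-generates: [−nasal, −dorsal] alone would also admit /θ, f, ʂ, ʈ/; [+voice, −dorsal] alone would also admit /ɱ, ɳ/; [+voice, −nasal] alone would also admit /ɡ, j, w/. No other combination of two listed features picks out exactly this set either, so fewer than three features will not do.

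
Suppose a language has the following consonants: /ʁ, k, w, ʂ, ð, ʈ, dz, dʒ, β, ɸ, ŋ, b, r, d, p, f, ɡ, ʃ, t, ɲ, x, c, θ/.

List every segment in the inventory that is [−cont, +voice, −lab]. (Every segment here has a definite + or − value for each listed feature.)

dz, dʒ, ŋ, d, ɡ, ɲ

First, the [−continuant] segments are /k, ʈ, dz, dʒ, ŋ, b, d, p, ɡ, t, ɲ, c/.
Among these, [+voice] gives /dz, dʒ, ŋ, b, d, ɡ, ɲ/.
Within that set, [−labial] leaves /dz, dʒ, ŋ, d, ɡ, ɲ/.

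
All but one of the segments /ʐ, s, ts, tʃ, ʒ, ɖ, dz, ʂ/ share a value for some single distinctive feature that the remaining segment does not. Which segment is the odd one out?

ɖ

The remaining segments after removing /ɖ/ share [+strident]; /ɖ/ (voiced retroflex stop) is [−strident]. For every other candidate removal, the leftover set fails to share any single feature value that the removed segment lacks.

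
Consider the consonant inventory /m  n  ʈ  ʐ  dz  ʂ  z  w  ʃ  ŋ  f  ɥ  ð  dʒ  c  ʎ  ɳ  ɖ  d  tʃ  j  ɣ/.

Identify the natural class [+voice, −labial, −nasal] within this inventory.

ʐ, dz, z, ð, dʒ, ʎ, ɖ, d, j, ɣ

The [+voice] segments are /m, n, ʐ, dz, z, w, ŋ, ɥ, ð, dʒ, ʎ, ɳ, ɖ, d, j, ɣ/.
Of those, [−labial] gives /n, ʐ, dz, z, ŋ, ð, dʒ, ʎ, ɳ, ɖ, d, j, ɣ/.
Of those, [−nasal] leaves /ʐ, dz, z, ð, dʒ, ʎ, ɖ, d, j, ɣ/.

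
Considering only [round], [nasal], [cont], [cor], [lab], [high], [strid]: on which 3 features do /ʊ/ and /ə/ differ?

[labial], [round], [high]

/ʊ/ (high back rounded lax vowel) and /ə/ (mid central vowel (schwa)) agree on [−nasal], [+continuant], [−coronal], [−strident]. They differ on [labial] (/ʊ/ [+], /ə/ [−]), [round] (/ʊ/ [+], /ə/ [−]), [high] (/ʊ/ [+], /ə/ [−]).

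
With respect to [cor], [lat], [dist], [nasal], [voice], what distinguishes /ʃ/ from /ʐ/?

/ʃ/ is the voiceless postalveolar fricative and /ʐ/ is the voiced retroflex fricative. Both are [+coronal], [-lateral], [-nasal]. /ʃ/ is [-voice] while /ʐ/ is [+voice]; /ʃ/ is [+distributed] while /ʐ/ is [-distributed], so the distinguishing features are [voice], [distributed].

[voice], [distributed]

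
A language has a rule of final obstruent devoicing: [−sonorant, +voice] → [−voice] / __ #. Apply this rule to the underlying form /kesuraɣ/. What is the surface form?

The only segment in the rule's environment that also matches [−sonorant, +voice] is /ɣ/. Applying [−voice] turns the voiced velar fricative into /x/ (voiceless velar fricative), giving [kesurax].

[kesurax]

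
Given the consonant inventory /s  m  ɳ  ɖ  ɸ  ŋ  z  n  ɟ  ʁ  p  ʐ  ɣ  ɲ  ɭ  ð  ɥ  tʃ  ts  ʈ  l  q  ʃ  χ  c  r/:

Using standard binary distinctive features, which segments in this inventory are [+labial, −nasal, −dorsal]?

Checking each segment against [+labial], [−nasal], [−dorsal]: /ɸ/ (voiceless bilabial fricative), /p/ (voiceless bilabial stop) satisfy every feature; every other segment in the inventory fails at least one.

ɸ, p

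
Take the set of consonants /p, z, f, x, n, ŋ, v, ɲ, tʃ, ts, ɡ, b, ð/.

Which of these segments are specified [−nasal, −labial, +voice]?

z, ɡ, ð

Checking each segment against [−nasal], [−labial], [+voice]: /z/ (voiced alveolar fricative), /ɡ/ (voiced velar stop), /ð/ (voiced dental fricative) satisfy every feature; every other segment in the inventory fails at least one.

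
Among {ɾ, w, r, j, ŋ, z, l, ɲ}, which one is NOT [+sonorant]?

/ŋ, j, ɾ, w, ɲ, l, r/ are all [+sonorant]; /z/ (voiced alveolar fricative) is [-sonorant].

z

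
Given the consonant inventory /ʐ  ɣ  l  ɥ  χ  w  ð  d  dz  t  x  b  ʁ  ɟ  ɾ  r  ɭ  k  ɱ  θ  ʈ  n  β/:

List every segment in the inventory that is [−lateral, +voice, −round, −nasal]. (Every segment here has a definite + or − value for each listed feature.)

ʐ, ɣ, ð, d, dz, b, ʁ, ɟ, ɾ, r, β

Checking each segment against [−lateral], [+voice], [−round], [−nasal]: /ʐ/ (voiced retroflex fricative), /ɣ/ (voiced velar fricative), /ð/ (voiced dental fricative), /d/ (voiced alveolar stop), /dz/ (voiced alveolar affricate), /b/ (voiced bilabial stop), among others, satisfy every feature; every other segment in the inventory fails at least one.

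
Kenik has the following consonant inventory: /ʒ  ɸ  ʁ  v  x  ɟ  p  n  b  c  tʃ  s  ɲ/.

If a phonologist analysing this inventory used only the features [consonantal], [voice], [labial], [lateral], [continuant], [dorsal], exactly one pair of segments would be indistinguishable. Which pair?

ɲ, ɟ

Both /ɲ/ and /ɟ/ are [+consonantal], [+voice], [-labial], [-lateral], [-continuant], [+dorsal]. Since the list omits [sonorant] and [nasal] — which do distinguish the palatal nasal from the voiced palatal stop — this pair collapses; all other pairs remain distinct.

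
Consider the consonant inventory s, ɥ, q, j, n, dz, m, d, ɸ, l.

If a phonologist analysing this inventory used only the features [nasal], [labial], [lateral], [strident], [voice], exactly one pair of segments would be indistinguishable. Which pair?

On the given features, /d/ and /j/ have an identical profile: [-nasal], [-labial], [-lateral], [-strident], [+voice]. No other two segments in the inventory coincide on all 5 features. (They do differ in [sonorant], [continuant] and [dorsal], which are not among the given features.)

d, j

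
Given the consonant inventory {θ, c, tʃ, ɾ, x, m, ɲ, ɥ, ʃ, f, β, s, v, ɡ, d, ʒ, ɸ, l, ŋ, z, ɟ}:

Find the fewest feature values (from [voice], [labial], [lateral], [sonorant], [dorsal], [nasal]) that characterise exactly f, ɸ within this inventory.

Every target segment is [−voice], [+labial]; each remaining inventory member fails at least one of these. Each conjunct is needed — [+labial] alone would also admit /m, ɥ, β, v/; [−voice] alone would also admit /θ, c, tʃ, x, …/ — and no other single listed feature has exactly this extension, so two is the minimum.

[−voice, +labial]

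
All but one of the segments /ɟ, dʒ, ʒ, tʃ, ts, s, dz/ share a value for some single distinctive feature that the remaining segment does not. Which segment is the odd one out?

ɟ

/ʒ, s, ts, dz, tʃ, dʒ/ are all [+strident], but /ɟ/ (voiced palatal stop) is [−strident]. No other single segment can be removed to leave a set sharing one feature value that the removed segment lacks, so /ɟ/ is the odd one out.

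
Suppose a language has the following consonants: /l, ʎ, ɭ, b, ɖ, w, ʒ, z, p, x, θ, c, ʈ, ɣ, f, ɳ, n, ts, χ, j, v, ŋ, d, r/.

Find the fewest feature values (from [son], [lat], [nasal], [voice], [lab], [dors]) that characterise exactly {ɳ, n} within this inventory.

Every target segment is [+nasal], [−dorsal]; each remaining inventory member fails at least one of these. Each conjunct is needed — [−dorsal] alone would also admit /l, ɭ, b, ɖ, …/; [+nasal] alone would also admit /ŋ/ — and no other single listed feature has exactly this extension, so two is the minimum.

[+nasal, −dors]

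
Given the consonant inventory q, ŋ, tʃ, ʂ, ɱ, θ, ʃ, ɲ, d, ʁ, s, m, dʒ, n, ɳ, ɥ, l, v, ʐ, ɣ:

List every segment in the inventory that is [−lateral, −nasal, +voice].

Eliminate segments failing any feature: /q, tʃ, ʂ, θ, ʃ, s/ are [−voice]; /ŋ, ɱ, ɲ, m, n, ɳ/ are [+nasal]; /l/ is [+lateral]. The remaining /d, ʁ, dʒ, ɥ, v, ʐ, ɣ/ satisfy [−lateral], [−nasal], [+voice].

d, ʁ, dʒ, ɥ, v, ʐ, ɣ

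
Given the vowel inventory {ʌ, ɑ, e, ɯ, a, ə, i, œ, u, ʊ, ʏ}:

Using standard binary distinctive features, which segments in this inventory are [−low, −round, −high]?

ʌ, e, ə

Checking each segment against [−low], [−round], [−high]: /ʌ/ (mid back unrounded lax vowel), /e/ (mid front unrounded tense vowel), /ə/ (mid central vowel (schwa)) satisfy every feature; every other segment in the inventory fails at least one.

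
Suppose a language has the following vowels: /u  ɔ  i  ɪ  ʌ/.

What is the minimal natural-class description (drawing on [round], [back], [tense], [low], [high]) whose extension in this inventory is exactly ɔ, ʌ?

Every target segment is [−high] and no other inventory member is, so one feature is enough.

[−high]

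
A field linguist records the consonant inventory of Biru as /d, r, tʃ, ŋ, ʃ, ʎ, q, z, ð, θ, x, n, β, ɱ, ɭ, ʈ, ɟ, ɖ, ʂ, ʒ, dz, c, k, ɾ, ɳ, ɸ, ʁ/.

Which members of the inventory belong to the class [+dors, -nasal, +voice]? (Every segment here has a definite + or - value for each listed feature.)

Eliminate segments failing any feature: /d, r, tʃ, ʃ, z, ð, θ, n, β, ɱ, ɭ, ʈ, ɖ, ʂ, ʒ, dz, ɾ, ɳ, ɸ/ are [-dorsal]; /ŋ/ is [+nasal]; /q, x, c, k/ are [-voice]. The remaining /ʎ, ɟ, ʁ/ satisfy [+dorsal], [-nasal], [+voice].

ʎ, ɟ, ʁ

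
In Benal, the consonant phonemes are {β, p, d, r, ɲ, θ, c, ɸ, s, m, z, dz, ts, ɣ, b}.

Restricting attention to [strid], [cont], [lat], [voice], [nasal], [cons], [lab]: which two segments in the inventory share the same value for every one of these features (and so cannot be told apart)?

r, ɣ

/r/ (alveolar trill) and /ɣ/ (voiced velar fricative) are both [−strident], [+continuant], [−lateral], [+voice], [−nasal], [+consonantal], [−labial], so none of the listed features separates them. (They do differ in [sonorant], [coronal] and [dorsal], which are not among the given features.) Every other pair in the inventory differs on at least one listed feature.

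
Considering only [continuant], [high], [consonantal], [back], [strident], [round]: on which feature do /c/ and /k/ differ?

/c/ (voiceless palatal stop) and /k/ (voiceless velar stop) agree on [−continuant], [+high], [+consonantal], [−strident], [−round]. They differ on [back] (/c/ [−], /k/ [+]).

[back]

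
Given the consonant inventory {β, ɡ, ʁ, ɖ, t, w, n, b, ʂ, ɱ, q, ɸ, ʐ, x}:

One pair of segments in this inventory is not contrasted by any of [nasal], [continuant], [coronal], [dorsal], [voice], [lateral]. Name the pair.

Both /ʁ/ and /w/ are [-nasal], [+continuant], [-coronal], [+dorsal], [+voice], [-lateral]. Since the list omits [labial], [round] and [high] — which do distinguish the voiced uvular fricative from the labial-velar glide — this pair collapses; all other pairs remain distinct.

ʁ, w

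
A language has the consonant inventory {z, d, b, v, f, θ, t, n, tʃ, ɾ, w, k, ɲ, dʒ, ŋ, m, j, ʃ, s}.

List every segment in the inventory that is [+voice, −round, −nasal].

z, d, b, v, ɾ, dʒ, j

First, the [+voice] segments are /z, d, b, v, n, ɾ, w, ɲ, dʒ, ŋ, m, j/.
Then [−round] gives /z, d, b, v, n, ɾ, ɲ, dʒ, ŋ, m, j/.
Of those, [−nasal] leaves /z, d, b, v, ɾ, dʒ, j/.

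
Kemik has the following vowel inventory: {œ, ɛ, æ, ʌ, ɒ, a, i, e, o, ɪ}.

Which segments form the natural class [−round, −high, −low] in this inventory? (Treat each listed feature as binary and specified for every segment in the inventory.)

ɛ, ʌ, e

Eliminate segments failing any feature: /œ, ɒ, o/ are [+round]; /æ, a/ are [+low]; /i, ɪ/ are [+high]. The remaining /ɛ, ʌ, e/ satisfy [−round], [−high], [−low].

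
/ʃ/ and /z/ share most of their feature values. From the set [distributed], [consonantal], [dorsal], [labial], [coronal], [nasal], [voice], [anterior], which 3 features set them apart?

/ʃ/ is the voiceless postalveolar fricative and /z/ is the voiced alveolar fricative. Both are [+consonantal], [−dorsal], [−labial], [+coronal], [−nasal]. /ʃ/ is [−voice] while /z/ is [+voice]; /ʃ/ is [−anterior] while /z/ is [+anterior]; /ʃ/ is [+distributed] while /z/ is [−distributed], so the distinguishing features are [voice], [anterior], [distributed].

[voice], [anterior], [distributed]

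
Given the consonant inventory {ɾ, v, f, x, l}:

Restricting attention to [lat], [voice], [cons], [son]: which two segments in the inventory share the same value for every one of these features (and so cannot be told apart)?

x, f

Both /x/ and /f/ are [−lateral], [−voice], [+consonantal], [−sonorant]. Since the list omits [labial] and [dorsal] — which do distinguish the voiceless velar fricative from the voiceless labiodental fricative — this pair collapses; all other pairs remain distinct.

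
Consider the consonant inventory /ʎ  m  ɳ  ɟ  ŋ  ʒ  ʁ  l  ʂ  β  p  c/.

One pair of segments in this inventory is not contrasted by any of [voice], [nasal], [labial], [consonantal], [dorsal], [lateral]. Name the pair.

ɟ, ʁ

On the given features, /ɟ/ and /ʁ/ have an identical profile: [+voice], [-nasal], [-labial], [+consonantal], [+dorsal], [-lateral]. No other two segments in the inventory coincide on all 6 features. (They do differ in [continuant], [high] and [back], which are not among the given features.)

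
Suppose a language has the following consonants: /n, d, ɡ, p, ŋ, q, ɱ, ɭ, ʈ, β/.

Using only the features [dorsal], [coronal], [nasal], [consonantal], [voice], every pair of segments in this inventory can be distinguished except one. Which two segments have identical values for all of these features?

On the given features, /d/ and /ɭ/ have an identical profile: [-dorsal], [+coronal], [-nasal], [+consonantal], [+voice]. No other two segments in the inventory coincide on all 5 features. (They do differ in [sonorant], [lateral] and [anterior], which are not among the given features.)

d, ɭ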